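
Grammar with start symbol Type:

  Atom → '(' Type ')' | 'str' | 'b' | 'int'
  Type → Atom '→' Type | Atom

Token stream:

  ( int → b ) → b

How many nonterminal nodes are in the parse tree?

[Type [Atom ( [Type [Atom int] → [Type [Atom b]]] )] → [Type [Atom b]]]

8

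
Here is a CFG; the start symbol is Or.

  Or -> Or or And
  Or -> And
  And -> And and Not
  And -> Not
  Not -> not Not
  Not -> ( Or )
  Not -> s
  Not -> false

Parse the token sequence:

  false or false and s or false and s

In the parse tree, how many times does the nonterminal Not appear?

5

[Or [Or [Or [And [Not false]]] or [And [And [Not false]] and [Not s]]] or [And [And [Not false]] and [Not s]]]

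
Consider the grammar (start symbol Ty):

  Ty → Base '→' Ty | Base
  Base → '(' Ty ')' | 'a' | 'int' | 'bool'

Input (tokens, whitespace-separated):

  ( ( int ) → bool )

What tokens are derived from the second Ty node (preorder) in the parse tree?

( int ) → bool

[Ty [Base ( [Ty [Base ( [Ty [Base int]] )] → [Ty [Base bool]]] )]]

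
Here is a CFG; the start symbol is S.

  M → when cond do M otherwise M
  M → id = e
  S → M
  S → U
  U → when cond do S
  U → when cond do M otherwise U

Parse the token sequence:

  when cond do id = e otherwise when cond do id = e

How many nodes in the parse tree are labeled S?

2

[S [U when cond do [M id = e] otherwise [U when cond do [S [M id = e]]]]]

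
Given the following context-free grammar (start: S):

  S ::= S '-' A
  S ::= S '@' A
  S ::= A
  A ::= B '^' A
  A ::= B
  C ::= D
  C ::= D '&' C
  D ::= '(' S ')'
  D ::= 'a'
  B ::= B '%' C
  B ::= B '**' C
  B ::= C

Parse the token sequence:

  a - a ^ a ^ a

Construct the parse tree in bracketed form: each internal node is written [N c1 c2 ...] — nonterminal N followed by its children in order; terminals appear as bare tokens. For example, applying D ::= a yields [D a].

[S [S [A [B [C [D a]]]]] - [A [B [C [D a]]] ^ [A [B [C [D a]]] ^ [A [B [C [D a]]]]]]]

S
S - A
A - A
B - A
C - A
D - A
a - A
a - B ^ A
a - C ^ A
a - D ^ A
a - a ^ A
a - a ^ B ^ A
a - a ^ C ^ A
a - a ^ D ^ A
a - a ^ a ^ A
a - a ^ a ^ B
a - a ^ a ^ C
a - a ^ a ^ D
a - a ^ a ^ a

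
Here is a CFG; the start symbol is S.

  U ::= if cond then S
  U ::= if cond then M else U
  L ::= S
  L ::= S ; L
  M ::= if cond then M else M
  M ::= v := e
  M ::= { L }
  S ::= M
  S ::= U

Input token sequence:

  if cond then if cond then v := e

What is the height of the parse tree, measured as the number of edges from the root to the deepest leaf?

[S [U if cond then [S [U if cond then [S [M v := e]]]]]]

6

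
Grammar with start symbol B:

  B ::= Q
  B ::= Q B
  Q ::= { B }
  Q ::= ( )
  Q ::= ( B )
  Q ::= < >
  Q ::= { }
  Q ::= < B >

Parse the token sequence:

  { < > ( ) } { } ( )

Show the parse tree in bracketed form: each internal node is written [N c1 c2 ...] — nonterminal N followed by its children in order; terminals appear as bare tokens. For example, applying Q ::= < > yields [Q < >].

[B [Q { [B [Q < >] [B [Q ( )]]] }] [B [Q { }] [B [Q ( )]]]]

B
Q B
{ B } B
{ Q B } B
{ < > B } B
{ < > Q } B
{ < > ( ) } B
{ < > ( ) } Q B
{ < > ( ) } { } B
{ < > ( ) } { } Q
{ < > ( ) } { } ( )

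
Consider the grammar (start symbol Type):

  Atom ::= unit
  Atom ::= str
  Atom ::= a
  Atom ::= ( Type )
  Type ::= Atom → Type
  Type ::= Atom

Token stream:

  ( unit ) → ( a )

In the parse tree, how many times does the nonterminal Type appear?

4

[Type [Atom ( [Type [Atom unit]] )] → [Type [Atom ( [Type [Atom a]] )]]]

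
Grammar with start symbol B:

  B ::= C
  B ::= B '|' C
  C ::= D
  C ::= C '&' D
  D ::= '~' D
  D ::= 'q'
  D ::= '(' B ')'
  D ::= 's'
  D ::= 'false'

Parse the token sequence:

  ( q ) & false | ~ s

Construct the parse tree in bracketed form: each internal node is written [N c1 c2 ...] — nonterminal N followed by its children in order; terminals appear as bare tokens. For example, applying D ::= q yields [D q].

[B [B [C [C [D ( [B [C [D q]]] )]] & [D false]]] | [C [D ~ [D s]]]]

B
B | C
C | C
C & D | C
D & D | C
( B ) & D | C
( C ) & D | C
( D ) & D | C
( q ) & D | C
( q ) & false | C
( q ) & false | D
( q ) & false | ~ D
( q ) & false | ~ s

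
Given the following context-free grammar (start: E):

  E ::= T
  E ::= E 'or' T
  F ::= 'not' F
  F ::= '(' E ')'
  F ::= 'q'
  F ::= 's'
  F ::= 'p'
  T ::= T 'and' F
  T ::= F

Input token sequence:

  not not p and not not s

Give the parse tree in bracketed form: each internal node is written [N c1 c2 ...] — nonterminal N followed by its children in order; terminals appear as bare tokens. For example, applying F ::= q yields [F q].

E
T
T and F
F and F
not F and F
not not F and F
not not p and F
not not p and not F
not not p and not not F
not not p and not not s

[E [T [T [F not [F not [F p]]]] and [F not [F not [F s]]]]]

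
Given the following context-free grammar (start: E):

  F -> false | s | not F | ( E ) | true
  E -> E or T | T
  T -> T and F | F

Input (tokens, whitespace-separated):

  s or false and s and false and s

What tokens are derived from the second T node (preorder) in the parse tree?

[E [E [T [F s]]] or [T [T [T [T [F false]] and [F s]] and [F false]] and [F s]]]

false and s and false and s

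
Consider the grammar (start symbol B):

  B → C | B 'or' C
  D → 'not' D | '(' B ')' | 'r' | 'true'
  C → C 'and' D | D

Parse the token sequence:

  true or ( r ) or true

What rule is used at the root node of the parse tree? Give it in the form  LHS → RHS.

[B [B [B [C [D true]]] or [C [D ( [B [C [D r]]] )]]] or [C [D true]]]

B → B 'or' C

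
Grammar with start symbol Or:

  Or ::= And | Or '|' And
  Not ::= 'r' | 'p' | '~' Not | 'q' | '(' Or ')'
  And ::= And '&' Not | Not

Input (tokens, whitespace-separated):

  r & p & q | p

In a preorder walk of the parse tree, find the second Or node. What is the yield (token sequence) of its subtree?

r & p & q

[Or [Or [And [And [And [Not r]] & [Not p]] & [Not q]]] | [And [Not p]]]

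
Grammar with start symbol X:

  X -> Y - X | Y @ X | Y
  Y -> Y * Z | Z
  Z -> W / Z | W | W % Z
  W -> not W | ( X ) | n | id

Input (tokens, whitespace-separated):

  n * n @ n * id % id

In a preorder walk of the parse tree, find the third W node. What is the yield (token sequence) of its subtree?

[X [Y [Y [Z [W n]]] * [Z [W n]]] @ [X [Y [Y [Z [W n]]] * [Z [W id] % [Z [W id]]]]]]

n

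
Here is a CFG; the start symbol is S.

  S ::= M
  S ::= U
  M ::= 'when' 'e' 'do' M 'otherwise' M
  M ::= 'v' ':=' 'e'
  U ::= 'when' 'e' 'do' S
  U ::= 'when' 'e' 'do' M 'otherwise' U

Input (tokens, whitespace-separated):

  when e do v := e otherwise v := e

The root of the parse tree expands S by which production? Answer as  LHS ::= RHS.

[S [M when e do [M v := e] otherwise [M v := e]]]

S ::= M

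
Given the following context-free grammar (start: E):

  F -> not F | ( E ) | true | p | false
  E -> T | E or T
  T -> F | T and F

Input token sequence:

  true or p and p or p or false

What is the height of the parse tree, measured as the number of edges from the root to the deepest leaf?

6

[E [E [E [E [T [F true]]] or [T [T [F p]] and [F p]]] or [T [F p]]] or [T [F false]]]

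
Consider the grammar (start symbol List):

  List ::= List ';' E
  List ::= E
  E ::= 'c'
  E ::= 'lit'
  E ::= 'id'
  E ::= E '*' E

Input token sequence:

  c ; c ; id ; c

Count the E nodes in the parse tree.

4

[List [List [List [List [E c]] ; [E c]] ; [E id]] ; [E c]]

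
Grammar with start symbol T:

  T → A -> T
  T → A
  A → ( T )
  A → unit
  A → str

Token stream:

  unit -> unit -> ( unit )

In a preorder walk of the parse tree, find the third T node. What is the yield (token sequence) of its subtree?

( unit )

[T [A unit] -> [T [A unit] -> [T [A ( [T [A unit]] )]]]]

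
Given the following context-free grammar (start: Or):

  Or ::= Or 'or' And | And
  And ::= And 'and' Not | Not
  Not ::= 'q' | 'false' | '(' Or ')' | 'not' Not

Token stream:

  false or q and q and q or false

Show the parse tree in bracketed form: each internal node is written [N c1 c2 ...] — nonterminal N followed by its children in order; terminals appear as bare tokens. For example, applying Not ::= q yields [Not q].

[Or [Or [Or [And [Not false]]] or [And [And [And [Not q]] and [Not q]] and [Not q]]] or [And [Not false]]]

Or
Or or And
Or or And or And
And or And or And
Not or And or And
false or And or And
false or And and Not or And
false or And and Not and Not or And
false or Not and Not and Not or And
false or q and Not and Not or And
false or q and q and Not or And
false or q and q and q or And
false or q and q and q or Not
false or q and q and q or false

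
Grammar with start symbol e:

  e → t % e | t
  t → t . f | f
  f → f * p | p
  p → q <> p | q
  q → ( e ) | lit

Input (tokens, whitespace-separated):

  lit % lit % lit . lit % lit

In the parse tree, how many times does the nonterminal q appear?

5

[e [t [f [p [q lit]]]] % [e [t [f [p [q lit]]]] % [e [t [t [f [p [q lit]]]] . [f [p [q lit]]]] % [e [t [f [p [q lit]]]]]]]]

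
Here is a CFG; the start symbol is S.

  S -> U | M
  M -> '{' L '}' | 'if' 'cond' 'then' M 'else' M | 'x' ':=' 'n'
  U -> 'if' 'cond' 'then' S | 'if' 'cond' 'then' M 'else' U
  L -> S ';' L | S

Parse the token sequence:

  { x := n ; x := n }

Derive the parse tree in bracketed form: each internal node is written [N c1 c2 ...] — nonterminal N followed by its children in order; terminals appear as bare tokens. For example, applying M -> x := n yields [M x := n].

S
M
{ L }
{ S ; L }
{ M ; L }
{ x := n ; L }
{ x := n ; S }
{ x := n ; M }
{ x := n ; x := n }

[S [M { [L [S [M x := n]] ; [L [S [M x := n]]]] }]]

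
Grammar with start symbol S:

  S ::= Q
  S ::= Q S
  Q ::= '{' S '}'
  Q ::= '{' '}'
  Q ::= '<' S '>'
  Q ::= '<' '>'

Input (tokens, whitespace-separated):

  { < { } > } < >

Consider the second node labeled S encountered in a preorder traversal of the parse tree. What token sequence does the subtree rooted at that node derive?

[S [Q { [S [Q < [S [Q { }]] >]] }] [S [Q < >]]]

< { } >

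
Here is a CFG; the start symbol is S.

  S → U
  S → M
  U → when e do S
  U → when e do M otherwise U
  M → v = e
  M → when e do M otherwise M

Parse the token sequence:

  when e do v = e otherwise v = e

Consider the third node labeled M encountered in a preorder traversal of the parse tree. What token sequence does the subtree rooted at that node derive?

v = e

[S [M when e do [M v = e] otherwise [M v = e]]]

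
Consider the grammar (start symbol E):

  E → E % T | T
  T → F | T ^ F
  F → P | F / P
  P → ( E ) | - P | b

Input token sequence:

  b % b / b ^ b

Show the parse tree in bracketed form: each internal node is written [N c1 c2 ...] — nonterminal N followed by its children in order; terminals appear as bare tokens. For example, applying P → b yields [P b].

[E [E [T [F [P b]]]] % [T [T [F [F [P b]] / [P b]]] ^ [F [P b]]]]

E
E % T
T % T
F % T
P % T
b % T
b % T ^ F
b % F ^ F
b % F / P ^ F
b % P / P ^ F
b % b / P ^ F
b % b / b ^ F
b % b / b ^ P
b % b / b ^ b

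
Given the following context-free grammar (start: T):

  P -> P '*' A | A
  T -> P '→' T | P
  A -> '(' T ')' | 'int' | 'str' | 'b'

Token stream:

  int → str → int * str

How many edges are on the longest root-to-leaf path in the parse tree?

[T [P [A int]] → [T [P [A str]] → [T [P [P [A int]] * [A str]]]]]

6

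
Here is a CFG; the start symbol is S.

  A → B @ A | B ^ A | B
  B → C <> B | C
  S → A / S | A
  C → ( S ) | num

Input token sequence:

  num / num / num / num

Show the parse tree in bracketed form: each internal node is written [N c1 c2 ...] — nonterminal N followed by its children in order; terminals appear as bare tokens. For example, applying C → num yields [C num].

[S [A [B [C num]]] / [S [A [B [C num]]] / [S [A [B [C num]]] / [S [A [B [C num]]]]]]]

S
A / S
B / S
C / S
num / S
num / A / S
num / B / S
num / C / S
num / num / S
num / num / A / S
num / num / B / S
num / num / C / S
num / num / num / S
num / num / num / A
num / num / num / B
num / num / num / C
num / num / num / num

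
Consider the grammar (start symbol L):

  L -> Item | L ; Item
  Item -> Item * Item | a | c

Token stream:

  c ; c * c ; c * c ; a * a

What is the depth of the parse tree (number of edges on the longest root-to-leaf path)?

[L [L [L [L [Item c]] ; [Item [Item c] * [Item c]]] ; [Item [Item c] * [Item c]]] ; [Item [Item a] * [Item a]]]

5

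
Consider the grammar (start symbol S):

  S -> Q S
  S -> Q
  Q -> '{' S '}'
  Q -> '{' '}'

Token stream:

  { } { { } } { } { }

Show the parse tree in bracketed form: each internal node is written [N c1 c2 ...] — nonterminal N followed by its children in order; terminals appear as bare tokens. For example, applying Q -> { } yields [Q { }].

S
Q S
{ } S
{ } Q S
{ } { S } S
{ } { Q } S
{ } { { } } S
{ } { { } } Q S
{ } { { } } { } S
{ } { { } } { } Q
{ } { { } } { } { }

[S [Q { }] [S [Q { [S [Q { }]] }] [S [Q { }] [S [Q { }]]]]]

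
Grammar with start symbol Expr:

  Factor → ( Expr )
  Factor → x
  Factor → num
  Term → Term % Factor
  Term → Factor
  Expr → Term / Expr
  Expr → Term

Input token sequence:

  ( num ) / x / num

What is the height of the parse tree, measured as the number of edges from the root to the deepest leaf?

[Expr [Term [Factor ( [Expr [Term [Factor num]]] )]] / [Expr [Term [Factor x]] / [Expr [Term [Factor num]]]]]

6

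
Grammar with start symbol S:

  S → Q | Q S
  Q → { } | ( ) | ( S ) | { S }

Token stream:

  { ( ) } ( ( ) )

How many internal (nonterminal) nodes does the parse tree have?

8

[S [Q { [S [Q ( )]] }] [S [Q ( [S [Q ( )]] )]]]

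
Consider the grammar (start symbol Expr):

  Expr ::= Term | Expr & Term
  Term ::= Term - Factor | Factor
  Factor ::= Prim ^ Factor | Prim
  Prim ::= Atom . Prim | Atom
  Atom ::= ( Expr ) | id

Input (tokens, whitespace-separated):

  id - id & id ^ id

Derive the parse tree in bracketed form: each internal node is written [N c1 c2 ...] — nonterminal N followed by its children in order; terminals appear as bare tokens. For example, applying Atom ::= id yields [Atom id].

Expr
Expr & Term
Term & Term
Term - Factor & Term
Factor - Factor & Term
Prim - Factor & Term
Atom - Factor & Term
id - Factor & Term
id - Prim & Term
id - Atom & Term
id - id & Term
id - id & Factor
id - id & Prim ^ Factor
id - id & Atom ^ Factor
id - id & id ^ Factor
id - id & id ^ Prim
id - id & id ^ Atom
id - id & id ^ id

[Expr [Expr [Term [Term [Factor [Prim [Atom id]]]] - [Factor [Prim [Atom id]]]]] & [Term [Factor [Prim [Atom id]] ^ [Factor [Prim [Atom id]]]]]]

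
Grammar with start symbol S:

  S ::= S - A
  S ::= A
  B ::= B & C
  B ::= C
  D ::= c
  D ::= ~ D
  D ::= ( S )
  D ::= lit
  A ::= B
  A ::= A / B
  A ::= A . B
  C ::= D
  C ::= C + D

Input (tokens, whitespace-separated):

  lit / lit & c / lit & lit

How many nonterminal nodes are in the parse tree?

19

[S [A [A [A [B [C [D lit]]]] / [B [B [C [D lit]]] & [C [D c]]]] / [B [B [C [D lit]]] & [C [D lit]]]]]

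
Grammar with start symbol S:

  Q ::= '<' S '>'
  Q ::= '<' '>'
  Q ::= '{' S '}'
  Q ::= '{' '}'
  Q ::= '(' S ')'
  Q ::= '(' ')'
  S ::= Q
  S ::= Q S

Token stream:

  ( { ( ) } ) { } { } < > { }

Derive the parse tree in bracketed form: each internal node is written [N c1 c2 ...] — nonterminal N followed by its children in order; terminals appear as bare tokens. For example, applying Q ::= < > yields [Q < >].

[S [Q ( [S [Q { [S [Q ( )]] }]] )] [S [Q { }] [S [Q { }] [S [Q < >] [S [Q { }]]]]]]

S
Q S
( S ) S
( Q ) S
( { S } ) S
( { Q } ) S
( { ( ) } ) S
( { ( ) } ) Q S
( { ( ) } ) { } S
( { ( ) } ) { } Q S
( { ( ) } ) { } { } S
( { ( ) } ) { } { } Q S
( { ( ) } ) { } { } < > S
( { ( ) } ) { } { } < > Q
( { ( ) } ) { } { } < > { }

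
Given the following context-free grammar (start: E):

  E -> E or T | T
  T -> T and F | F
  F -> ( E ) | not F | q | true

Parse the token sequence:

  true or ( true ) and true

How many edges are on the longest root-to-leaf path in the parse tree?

7

[E [E [T [F true]]] or [T [T [F ( [E [T [F true]]] )]] and [F true]]]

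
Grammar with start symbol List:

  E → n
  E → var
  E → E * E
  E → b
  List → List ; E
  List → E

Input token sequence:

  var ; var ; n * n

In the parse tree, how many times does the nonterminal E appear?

[List [List [List [E var]] ; [E var]] ; [E [E n] * [E n]]]

5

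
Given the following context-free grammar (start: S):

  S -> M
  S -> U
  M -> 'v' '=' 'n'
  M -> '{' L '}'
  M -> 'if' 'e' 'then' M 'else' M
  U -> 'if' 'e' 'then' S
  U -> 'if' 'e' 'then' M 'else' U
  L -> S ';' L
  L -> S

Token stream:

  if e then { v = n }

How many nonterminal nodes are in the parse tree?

[S [U if e then [S [M { [L [S [M v = n]]] }]]]]

7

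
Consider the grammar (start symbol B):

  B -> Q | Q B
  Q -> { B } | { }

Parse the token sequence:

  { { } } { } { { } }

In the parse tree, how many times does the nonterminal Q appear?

5

[B [Q { [B [Q { }]] }] [B [Q { }] [B [Q { [B [Q { }]] }]]]]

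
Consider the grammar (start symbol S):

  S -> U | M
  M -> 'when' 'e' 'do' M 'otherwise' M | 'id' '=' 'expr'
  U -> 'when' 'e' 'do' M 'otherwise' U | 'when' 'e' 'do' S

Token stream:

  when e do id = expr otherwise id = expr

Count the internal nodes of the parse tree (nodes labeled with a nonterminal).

[S [M when e do [M id = expr] otherwise [M id = expr]]]

4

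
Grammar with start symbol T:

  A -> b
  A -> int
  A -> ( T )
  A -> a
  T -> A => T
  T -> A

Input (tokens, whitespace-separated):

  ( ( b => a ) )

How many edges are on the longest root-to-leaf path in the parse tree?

[T [A ( [T [A ( [T [A b] => [T [A a]]] )]] )]]

7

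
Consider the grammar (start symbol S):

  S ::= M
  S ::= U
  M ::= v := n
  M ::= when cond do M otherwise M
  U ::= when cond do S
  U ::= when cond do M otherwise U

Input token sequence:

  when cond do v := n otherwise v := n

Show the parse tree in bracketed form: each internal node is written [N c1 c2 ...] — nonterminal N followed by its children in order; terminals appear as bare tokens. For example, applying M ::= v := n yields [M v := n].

S
M
when cond do M otherwise M
when cond do v := n otherwise M
when cond do v := n otherwise v := n

[S [M when cond do [M v := n] otherwise [M v := n]]]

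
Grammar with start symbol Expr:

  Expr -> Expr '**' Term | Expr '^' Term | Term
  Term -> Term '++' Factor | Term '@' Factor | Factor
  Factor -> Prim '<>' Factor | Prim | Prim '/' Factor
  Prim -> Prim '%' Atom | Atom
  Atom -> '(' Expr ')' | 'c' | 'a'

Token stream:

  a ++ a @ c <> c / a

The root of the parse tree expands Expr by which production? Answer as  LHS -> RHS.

[Expr [Term [Term [Term [Factor [Prim [Atom a]]]] ++ [Factor [Prim [Atom a]]]] @ [Factor [Prim [Atom c]] <> [Factor [Prim [Atom c]] / [Factor [Prim [Atom a]]]]]]]

Expr -> Term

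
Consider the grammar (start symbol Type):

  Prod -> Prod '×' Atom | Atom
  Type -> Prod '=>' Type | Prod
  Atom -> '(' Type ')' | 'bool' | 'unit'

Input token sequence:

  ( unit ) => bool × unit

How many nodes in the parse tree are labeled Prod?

4

[Type [Prod [Atom ( [Type [Prod [Atom unit]]] )]] => [Type [Prod [Prod [Atom bool]] × [Atom unit]]]]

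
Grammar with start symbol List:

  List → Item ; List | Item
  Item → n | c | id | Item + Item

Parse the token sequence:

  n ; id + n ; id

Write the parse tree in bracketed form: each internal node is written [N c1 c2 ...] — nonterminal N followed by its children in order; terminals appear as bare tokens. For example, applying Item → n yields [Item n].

[List [Item n] ; [List [Item [Item id] + [Item n]] ; [List [Item id]]]]

List
Item ; List
n ; List
n ; Item ; List
n ; Item + Item ; List
n ; id + Item ; List
n ; id + n ; List
n ; id + n ; Item
n ; id + n ; id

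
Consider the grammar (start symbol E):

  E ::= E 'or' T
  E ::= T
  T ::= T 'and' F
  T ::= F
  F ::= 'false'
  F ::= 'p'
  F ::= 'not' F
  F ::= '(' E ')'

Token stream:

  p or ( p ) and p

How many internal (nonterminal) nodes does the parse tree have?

[E [E [T [F p]]] or [T [T [F ( [E [T [F p]]] )]] and [F p]]]

11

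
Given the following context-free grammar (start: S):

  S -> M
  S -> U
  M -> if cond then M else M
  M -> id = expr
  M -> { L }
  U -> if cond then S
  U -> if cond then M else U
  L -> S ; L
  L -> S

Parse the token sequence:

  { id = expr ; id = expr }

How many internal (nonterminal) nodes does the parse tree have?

8

[S [M { [L [S [M id = expr]] ; [L [S [M id = expr]]]] }]]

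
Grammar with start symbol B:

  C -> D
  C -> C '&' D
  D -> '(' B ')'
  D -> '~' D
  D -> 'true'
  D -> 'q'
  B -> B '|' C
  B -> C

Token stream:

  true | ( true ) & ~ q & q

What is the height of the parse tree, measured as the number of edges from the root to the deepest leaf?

8

[B [B [C [D true]]] | [C [C [C [D ( [B [C [D true]]] )]] & [D ~ [D q]]] & [D q]]]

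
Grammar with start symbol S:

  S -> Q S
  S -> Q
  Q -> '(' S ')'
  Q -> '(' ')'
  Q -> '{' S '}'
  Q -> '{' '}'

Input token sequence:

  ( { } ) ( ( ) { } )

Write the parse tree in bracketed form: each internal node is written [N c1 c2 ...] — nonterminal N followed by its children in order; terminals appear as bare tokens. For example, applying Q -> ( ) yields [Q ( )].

S
Q S
( S ) S
( Q ) S
( { } ) S
( { } ) Q
( { } ) ( S )
( { } ) ( Q S )
( { } ) ( ( ) S )
( { } ) ( ( ) Q )
( { } ) ( ( ) { } )

[S [Q ( [S [Q { }]] )] [S [Q ( [S [Q ( )] [S [Q { }]]] )]]]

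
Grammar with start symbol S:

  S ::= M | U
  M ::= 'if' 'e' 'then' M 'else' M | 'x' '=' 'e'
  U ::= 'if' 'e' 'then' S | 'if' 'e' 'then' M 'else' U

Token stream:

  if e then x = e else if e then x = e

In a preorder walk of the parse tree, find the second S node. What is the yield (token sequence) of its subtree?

[S [U if e then [M x = e] else [U if e then [S [M x = e]]]]]

x = e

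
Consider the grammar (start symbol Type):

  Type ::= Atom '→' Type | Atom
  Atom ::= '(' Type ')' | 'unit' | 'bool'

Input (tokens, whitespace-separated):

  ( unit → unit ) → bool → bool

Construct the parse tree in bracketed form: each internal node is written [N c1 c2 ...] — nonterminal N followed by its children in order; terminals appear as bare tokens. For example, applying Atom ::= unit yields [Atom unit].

Type
Atom → Type
( Type ) → Type
( Atom → Type ) → Type
( unit → Type ) → Type
( unit → Atom ) → Type
( unit → unit ) → Type
( unit → unit ) → Atom → Type
( unit → unit ) → bool → Type
( unit → unit ) → bool → Atom
( unit → unit ) → bool → bool

[Type [Atom ( [Type [Atom unit] → [Type [Atom unit]]] )] → [Type [Atom bool] → [Type [Atom bool]]]]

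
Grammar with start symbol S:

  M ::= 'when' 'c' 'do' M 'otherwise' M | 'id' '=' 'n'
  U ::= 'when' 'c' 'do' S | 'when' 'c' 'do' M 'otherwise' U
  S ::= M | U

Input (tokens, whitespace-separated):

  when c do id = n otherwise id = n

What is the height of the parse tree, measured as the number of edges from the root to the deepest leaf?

3

[S [M when c do [M id = n] otherwise [M id = n]]]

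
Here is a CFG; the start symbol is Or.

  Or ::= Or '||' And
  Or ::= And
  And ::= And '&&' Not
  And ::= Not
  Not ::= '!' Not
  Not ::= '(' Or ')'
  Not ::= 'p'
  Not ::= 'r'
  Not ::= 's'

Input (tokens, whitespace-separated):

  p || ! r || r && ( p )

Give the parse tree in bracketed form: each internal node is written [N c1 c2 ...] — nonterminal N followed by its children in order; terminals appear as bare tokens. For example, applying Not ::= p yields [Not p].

[Or [Or [Or [And [Not p]]] || [And [Not ! [Not r]]]] || [And [And [Not r]] && [Not ( [Or [And [Not p]]] )]]]

Or
Or || And
Or || And || And
And || And || And
Not || And || And
p || And || And
p || Not || And
p || ! Not || And
p || ! r || And
p || ! r || And && Not
p || ! r || Not && Not
p || ! r || r && Not
p || ! r || r && ( Or )
p || ! r || r && ( And )
p || ! r || r && ( Not )
p || ! r || r && ( p )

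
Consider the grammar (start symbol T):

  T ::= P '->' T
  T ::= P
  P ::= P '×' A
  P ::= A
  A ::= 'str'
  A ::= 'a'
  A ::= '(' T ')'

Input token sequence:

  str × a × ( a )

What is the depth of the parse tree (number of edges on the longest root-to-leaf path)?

6

[T [P [P [P [A str]] × [A a]] × [A ( [T [P [A a]]] )]]]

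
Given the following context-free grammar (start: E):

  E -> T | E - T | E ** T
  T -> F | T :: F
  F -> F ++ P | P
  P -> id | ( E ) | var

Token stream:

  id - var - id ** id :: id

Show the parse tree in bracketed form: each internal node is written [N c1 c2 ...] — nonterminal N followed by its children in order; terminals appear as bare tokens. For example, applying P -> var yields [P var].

[E [E [E [E [T [F [P id]]]] - [T [F [P var]]]] - [T [F [P id]]]] ** [T [T [F [P id]]] :: [F [P id]]]]

E
E ** T
E - T ** T
E - T - T ** T
T - T - T ** T
F - T - T ** T
P - T - T ** T
id - T - T ** T
id - F - T ** T
id - P - T ** T
id - var - T ** T
id - var - F ** T
id - var - P ** T
id - var - id ** T
id - var - id ** T :: F
id - var - id ** F :: F
id - var - id ** P :: F
id - var - id ** id :: F
id - var - id ** id :: P
id - var - id ** id :: id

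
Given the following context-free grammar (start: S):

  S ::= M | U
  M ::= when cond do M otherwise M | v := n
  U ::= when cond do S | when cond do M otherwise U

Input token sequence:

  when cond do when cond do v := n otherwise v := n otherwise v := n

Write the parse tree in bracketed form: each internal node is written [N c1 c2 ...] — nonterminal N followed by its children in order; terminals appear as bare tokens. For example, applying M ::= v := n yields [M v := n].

S
M
when cond do M otherwise M
when cond do when cond do M otherwise M otherwise M
when cond do when cond do v := n otherwise M otherwise M
when cond do when cond do v := n otherwise v := n otherwise M
when cond do when cond do v := n otherwise v := n otherwise v := n

[S [M when cond do [M when cond do [M v := n] otherwise [M v := n]] otherwise [M v := n]]]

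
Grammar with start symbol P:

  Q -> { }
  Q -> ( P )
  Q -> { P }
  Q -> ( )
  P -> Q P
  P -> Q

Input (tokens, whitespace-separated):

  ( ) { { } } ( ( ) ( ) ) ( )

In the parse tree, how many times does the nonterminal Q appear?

7

[P [Q ( )] [P [Q { [P [Q { }]] }] [P [Q ( [P [Q ( )] [P [Q ( )]]] )] [P [Q ( )]]]]]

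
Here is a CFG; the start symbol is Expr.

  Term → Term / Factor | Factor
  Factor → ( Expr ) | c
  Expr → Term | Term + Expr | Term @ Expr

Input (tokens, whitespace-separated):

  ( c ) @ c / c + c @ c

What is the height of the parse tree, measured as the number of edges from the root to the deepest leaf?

6

[Expr [Term [Factor ( [Expr [Term [Factor c]]] )]] @ [Expr [Term [Term [Factor c]] / [Factor c]] + [Expr [Term [Factor c]] @ [Expr [Term [Factor c]]]]]]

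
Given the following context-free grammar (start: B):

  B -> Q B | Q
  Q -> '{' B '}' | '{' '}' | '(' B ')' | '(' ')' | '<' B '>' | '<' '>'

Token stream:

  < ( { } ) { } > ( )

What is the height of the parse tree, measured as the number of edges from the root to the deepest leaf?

[B [Q < [B [Q ( [B [Q { }]] )] [B [Q { }]]] >] [B [Q ( )]]]

6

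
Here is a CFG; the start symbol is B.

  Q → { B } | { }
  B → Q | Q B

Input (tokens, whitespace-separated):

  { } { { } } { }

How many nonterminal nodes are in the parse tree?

[B [Q { }] [B [Q { [B [Q { }]] }] [B [Q { }]]]]

8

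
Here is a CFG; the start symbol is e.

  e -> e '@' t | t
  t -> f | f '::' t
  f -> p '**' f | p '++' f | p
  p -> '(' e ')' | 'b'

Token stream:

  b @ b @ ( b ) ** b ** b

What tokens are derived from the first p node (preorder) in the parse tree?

b

[e [e [e [t [f [p b]]]] @ [t [f [p b]]]] @ [t [f [p ( [e [t [f [p b]]]] )] ** [f [p b] ** [f [p b]]]]]]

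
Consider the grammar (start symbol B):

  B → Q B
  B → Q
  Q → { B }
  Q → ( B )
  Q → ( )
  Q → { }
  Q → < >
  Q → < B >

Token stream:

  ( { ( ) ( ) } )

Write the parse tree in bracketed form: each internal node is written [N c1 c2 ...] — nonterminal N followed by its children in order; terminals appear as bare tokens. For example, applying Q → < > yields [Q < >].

B
Q
( B )
( Q )
( { B } )
( { Q B } )
( { ( ) B } )
( { ( ) Q } )
( { ( ) ( ) } )

[B [Q ( [B [Q { [B [Q ( )] [B [Q ( )]]] }]] )]]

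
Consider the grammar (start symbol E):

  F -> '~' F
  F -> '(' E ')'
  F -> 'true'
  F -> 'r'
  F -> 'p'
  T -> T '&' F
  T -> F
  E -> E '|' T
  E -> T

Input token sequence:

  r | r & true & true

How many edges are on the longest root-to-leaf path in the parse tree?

5

[E [E [T [F r]]] | [T [T [T [F r]] & [F true]] & [F true]]]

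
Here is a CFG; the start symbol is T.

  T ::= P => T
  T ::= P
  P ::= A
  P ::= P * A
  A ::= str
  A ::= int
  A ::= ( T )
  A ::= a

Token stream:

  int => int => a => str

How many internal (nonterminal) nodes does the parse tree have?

[T [P [A int]] => [T [P [A int]] => [T [P [A a]] => [T [P [A str]]]]]]

12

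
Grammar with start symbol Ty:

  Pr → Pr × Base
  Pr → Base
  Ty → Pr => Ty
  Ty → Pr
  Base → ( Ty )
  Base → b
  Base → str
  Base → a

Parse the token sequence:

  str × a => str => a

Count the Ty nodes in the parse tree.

[Ty [Pr [Pr [Base str]] × [Base a]] => [Ty [Pr [Base str]] => [Ty [Pr [Base a]]]]]

3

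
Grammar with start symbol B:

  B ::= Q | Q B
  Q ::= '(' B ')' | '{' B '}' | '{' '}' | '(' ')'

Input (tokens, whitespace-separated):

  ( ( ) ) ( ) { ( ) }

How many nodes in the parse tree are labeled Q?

5

[B [Q ( [B [Q ( )]] )] [B [Q ( )] [B [Q { [B [Q ( )]] }]]]]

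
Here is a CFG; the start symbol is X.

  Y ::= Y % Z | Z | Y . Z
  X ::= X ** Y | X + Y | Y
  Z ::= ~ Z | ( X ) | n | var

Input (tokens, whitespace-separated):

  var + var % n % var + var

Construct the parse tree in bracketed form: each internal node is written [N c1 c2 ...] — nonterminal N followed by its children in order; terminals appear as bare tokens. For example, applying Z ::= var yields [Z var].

[X [X [X [Y [Z var]]] + [Y [Y [Y [Z var]] % [Z n]] % [Z var]]] + [Y [Z var]]]

X
X + Y
X + Y + Y
Y + Y + Y
Z + Y + Y
var + Y + Y
var + Y % Z + Y
var + Y % Z % Z + Y
var + Z % Z % Z + Y
var + var % Z % Z + Y
var + var % n % Z + Y
var + var % n % var + Y
var + var % n % var + Z
var + var % n % var + var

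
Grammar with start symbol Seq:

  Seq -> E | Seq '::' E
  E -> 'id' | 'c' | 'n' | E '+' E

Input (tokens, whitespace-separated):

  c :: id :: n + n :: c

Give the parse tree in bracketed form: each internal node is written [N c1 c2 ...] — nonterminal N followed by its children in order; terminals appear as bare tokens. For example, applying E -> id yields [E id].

[Seq [Seq [Seq [Seq [E c]] :: [E id]] :: [E [E n] + [E n]]] :: [E c]]

Seq
Seq :: E
Seq :: E :: E
Seq :: E :: E :: E
E :: E :: E :: E
c :: E :: E :: E
c :: id :: E :: E
c :: id :: E + E :: E
c :: id :: n + E :: E
c :: id :: n + n :: E
c :: id :: n + n :: c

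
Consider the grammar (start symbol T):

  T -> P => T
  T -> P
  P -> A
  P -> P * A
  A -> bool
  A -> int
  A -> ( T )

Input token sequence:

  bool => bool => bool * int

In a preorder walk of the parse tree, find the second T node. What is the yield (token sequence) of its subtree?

bool => bool * int

[T [P [A bool]] => [T [P [A bool]] => [T [P [P [A bool]] * [A int]]]]]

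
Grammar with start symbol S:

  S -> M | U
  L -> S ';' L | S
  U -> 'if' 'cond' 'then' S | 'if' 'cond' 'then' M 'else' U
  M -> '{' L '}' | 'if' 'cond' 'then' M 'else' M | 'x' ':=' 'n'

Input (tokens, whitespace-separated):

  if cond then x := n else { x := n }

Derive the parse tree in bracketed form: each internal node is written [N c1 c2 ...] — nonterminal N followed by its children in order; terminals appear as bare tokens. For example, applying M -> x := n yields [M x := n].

S
M
if cond then M else M
if cond then x := n else M
if cond then x := n else { L }
if cond then x := n else { S }
if cond then x := n else { M }
if cond then x := n else { x := n }

[S [M if cond then [M x := n] else [M { [L [S [M x := n]]] }]]]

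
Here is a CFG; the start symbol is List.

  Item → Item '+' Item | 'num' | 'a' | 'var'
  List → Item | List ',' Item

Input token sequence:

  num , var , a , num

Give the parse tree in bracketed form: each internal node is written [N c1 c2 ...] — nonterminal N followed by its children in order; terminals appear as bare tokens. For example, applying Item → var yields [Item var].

List
List , Item
List , Item , Item
List , Item , Item , Item
Item , Item , Item , Item
num , Item , Item , Item
num , var , Item , Item
num , var , a , Item
num , var , a , num

[List [List [List [List [Item num]] , [Item var]] , [Item a]] , [Item num]]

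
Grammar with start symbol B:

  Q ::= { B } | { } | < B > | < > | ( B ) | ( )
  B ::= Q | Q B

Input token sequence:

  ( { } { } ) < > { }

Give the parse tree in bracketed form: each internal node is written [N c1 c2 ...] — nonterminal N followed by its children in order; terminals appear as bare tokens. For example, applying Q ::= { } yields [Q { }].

[B [Q ( [B [Q { }] [B [Q { }]]] )] [B [Q < >] [B [Q { }]]]]

B
Q B
( B ) B
( Q B ) B
( { } B ) B
( { } Q ) B
( { } { } ) B
( { } { } ) Q B
( { } { } ) < > B
( { } { } ) < > Q
( { } { } ) < > { }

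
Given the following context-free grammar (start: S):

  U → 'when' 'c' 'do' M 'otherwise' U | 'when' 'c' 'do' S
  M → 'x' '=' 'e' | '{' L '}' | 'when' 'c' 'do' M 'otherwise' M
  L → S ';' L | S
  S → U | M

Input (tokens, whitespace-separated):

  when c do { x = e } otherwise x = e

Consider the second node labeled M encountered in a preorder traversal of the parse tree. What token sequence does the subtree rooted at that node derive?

[S [M when c do [M { [L [S [M x = e]]] }] otherwise [M x = e]]]

{ x = e }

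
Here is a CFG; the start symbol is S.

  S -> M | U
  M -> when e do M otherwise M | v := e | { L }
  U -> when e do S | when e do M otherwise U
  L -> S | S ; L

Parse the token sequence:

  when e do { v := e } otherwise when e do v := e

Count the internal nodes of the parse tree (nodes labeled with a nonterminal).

9

[S [U when e do [M { [L [S [M v := e]]] }] otherwise [U when e do [S [M v := e]]]]]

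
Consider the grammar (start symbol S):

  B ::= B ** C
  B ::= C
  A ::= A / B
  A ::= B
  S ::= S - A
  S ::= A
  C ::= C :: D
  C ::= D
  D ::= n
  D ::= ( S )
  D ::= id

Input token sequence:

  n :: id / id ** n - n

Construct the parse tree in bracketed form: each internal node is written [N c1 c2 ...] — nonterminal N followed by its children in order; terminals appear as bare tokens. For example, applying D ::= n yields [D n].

[S [S [A [A [B [C [C [D n]] :: [D id]]]] / [B [B [C [D id]]] ** [C [D n]]]]] - [A [B [C [D n]]]]]

S
S - A
A - A
A / B - A
B / B - A
C / B - A
C :: D / B - A
D :: D / B - A
n :: D / B - A
n :: id / B - A
n :: id / B ** C - A
n :: id / C ** C - A
n :: id / D ** C - A
n :: id / id ** C - A
n :: id / id ** D - A
n :: id / id ** n - A
n :: id / id ** n - B
n :: id / id ** n - C
n :: id / id ** n - D
n :: id / id ** n - n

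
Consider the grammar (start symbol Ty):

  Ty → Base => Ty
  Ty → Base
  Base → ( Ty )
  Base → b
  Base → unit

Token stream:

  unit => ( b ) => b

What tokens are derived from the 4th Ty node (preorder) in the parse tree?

b

[Ty [Base unit] => [Ty [Base ( [Ty [Base b]] )] => [Ty [Base b]]]]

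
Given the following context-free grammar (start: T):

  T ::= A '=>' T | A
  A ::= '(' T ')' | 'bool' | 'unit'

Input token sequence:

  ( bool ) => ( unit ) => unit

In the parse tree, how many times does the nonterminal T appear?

5

[T [A ( [T [A bool]] )] => [T [A ( [T [A unit]] )] => [T [A unit]]]]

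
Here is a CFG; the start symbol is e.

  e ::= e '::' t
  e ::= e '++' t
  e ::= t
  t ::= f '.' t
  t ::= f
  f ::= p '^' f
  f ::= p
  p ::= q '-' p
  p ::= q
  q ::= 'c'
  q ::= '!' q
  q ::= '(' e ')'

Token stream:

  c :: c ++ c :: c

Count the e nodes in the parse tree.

[e [e [e [e [t [f [p [q c]]]]] :: [t [f [p [q c]]]]] ++ [t [f [p [q c]]]]] :: [t [f [p [q c]]]]]

4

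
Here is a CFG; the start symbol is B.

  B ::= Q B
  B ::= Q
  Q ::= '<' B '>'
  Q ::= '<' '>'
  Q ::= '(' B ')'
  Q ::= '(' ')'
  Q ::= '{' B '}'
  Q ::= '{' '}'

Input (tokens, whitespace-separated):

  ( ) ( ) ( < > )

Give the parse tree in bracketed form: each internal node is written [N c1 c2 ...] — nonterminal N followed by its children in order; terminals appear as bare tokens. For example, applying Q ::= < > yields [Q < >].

[B [Q ( )] [B [Q ( )] [B [Q ( [B [Q < >]] )]]]]

B
Q B
( ) B
( ) Q B
( ) ( ) B
( ) ( ) Q
( ) ( ) ( B )
( ) ( ) ( Q )
( ) ( ) ( < > )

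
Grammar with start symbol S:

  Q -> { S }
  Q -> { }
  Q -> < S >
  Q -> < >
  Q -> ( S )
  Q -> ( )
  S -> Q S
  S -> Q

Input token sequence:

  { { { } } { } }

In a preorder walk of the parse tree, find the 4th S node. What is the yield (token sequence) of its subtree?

[S [Q { [S [Q { [S [Q { }]] }] [S [Q { }]]] }]]

{ }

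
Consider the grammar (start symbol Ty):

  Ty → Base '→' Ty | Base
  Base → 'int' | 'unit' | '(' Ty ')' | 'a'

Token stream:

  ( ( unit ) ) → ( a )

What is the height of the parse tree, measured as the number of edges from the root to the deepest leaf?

6

[Ty [Base ( [Ty [Base ( [Ty [Base unit]] )]] )] → [Ty [Base ( [Ty [Base a]] )]]]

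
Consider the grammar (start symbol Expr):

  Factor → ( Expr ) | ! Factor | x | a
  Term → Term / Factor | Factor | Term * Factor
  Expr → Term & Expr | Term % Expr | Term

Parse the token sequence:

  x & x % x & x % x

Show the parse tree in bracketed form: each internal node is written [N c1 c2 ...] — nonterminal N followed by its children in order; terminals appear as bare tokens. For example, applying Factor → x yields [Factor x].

[Expr [Term [Factor x]] & [Expr [Term [Factor x]] % [Expr [Term [Factor x]] & [Expr [Term [Factor x]] % [Expr [Term [Factor x]]]]]]]

Expr
Term & Expr
Factor & Expr
x & Expr
x & Term % Expr
x & Factor % Expr
x & x % Expr
x & x % Term & Expr
x & x % Factor & Expr
x & x % x & Expr
x & x % x & Term % Expr
x & x % x & Factor % Expr
x & x % x & x % Expr
x & x % x & x % Term
x & x % x & x % Factor
x & x % x & x % x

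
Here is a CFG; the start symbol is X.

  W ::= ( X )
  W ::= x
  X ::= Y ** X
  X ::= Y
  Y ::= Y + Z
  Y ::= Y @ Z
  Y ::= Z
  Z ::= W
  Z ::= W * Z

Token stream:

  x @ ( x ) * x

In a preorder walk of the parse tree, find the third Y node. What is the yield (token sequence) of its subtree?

[X [Y [Y [Z [W x]]] @ [Z [W ( [X [Y [Z [W x]]]] )] * [Z [W x]]]]]

x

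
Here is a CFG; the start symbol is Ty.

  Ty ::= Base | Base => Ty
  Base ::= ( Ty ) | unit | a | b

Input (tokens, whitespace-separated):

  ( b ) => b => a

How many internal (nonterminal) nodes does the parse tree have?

[Ty [Base ( [Ty [Base b]] )] => [Ty [Base b] => [Ty [Base a]]]]

8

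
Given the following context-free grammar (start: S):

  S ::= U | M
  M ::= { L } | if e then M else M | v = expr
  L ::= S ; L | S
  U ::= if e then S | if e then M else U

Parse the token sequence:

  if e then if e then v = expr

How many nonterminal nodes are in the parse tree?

[S [U if e then [S [U if e then [S [M v = expr]]]]]]

6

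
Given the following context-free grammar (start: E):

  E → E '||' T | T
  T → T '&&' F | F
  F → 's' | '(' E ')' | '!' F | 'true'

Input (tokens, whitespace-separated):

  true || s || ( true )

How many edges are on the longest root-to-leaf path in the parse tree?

[E [E [E [T [F true]]] || [T [F s]]] || [T [F ( [E [T [F true]]] )]]]

6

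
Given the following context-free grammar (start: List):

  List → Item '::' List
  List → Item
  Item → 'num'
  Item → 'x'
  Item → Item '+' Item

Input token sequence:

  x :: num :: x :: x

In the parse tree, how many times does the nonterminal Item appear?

4

[List [Item x] :: [List [Item num] :: [List [Item x] :: [List [Item x]]]]]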